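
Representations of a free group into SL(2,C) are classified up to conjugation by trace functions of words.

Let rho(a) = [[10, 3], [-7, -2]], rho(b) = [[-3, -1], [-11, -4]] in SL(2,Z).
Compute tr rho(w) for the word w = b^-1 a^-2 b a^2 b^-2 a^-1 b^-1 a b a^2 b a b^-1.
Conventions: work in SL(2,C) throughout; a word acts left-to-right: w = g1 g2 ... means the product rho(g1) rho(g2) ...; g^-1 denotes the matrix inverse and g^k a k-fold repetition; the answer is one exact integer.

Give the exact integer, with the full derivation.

-4293355050152

rho(b^-1) = [[-4, 1], [11, -3]]
... * rho(a^-1) = [[-2, -3], [7, 10]]  ->  [[15, 22], [-43, -63]]
... * rho(a^-1) = [[-2, -3], [7, 10]]  ->  [[124, 175], [-355, -501]]
... * rho(b) = [[-3, -1], [-11, -4]]  ->  [[-2297, -824], [6576, 2359]]
... * rho(a) = [[10, 3], [-7, -2]]  ->  [[-17202, -5243], [49247, 15010]]
... * rho(a) = [[10, 3], [-7, -2]]  ->  [[-135319, -41120], [387400, 117721]]
... * rho(b^-1) = [[-4, 1], [11, -3]]  ->  [[88956, -11959], [-254669, 34237]]
... * rho(b^-1) = [[-4, 1], [11, -3]]  ->  [[-487373, 124833], [1395283, -357380]]
... * rho(a^-1) = [[-2, -3], [7, 10]]  ->  [[1848577, 2710449], [-5292226, -7759649]]
... * rho(b^-1) = [[-4, 1], [11, -3]]  ->  [[22420631, -6282770], [-64187235, 17986721]]
... * rho(a) = [[10, 3], [-7, -2]]  ->  [[268185700, 79827433], [-767779397, -228535147]]
... * rho(b) = [[-3, -1], [-11, -4]]  ->  [[-1682658863, -587495432], [4817224808, 1681919985]]
... * rho(a) = [[10, 3], [-7, -2]]  ->  [[-12714120606, -3872985725], [36398808185, 11087834454]]
... * rho(a) = [[10, 3], [-7, -2]]  ->  [[-100030305985, -30396390368], [286373240672, 87020755647]]
... * rho(b) = [[-3, -1], [-11, -4]]  ->  [[634451212003, 221615867457], [-1816348034133, -634456263260]]
... * rho(a) = [[10, 3], [-7, -2]]  ->  [[4793201047831, 1460121901095], [-13722286498510, -4180131575879]]
... * rho(b^-1) = [[-4, 1], [11, -3]]  ->  [[-3111463279279, 412835344546], [8907698659371, -1181891770873]]
tr = -3111463279279 + -1181891770873 = -4293355050152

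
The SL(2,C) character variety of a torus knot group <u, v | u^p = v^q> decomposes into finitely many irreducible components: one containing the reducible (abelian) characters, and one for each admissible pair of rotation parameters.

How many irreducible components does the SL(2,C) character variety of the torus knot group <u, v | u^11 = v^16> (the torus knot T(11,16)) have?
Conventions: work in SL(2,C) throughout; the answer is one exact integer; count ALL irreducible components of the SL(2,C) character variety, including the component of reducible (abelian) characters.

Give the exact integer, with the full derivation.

76

In the torus knot group T(11,16), u^11 = v^16 is central, so an irreducible representation sends it to +I or -I (Schur).
So on each irreducible component the traces are pinned: tr(u) = 2*cos(pi*alpha/11) with 1 <= alpha <= 10, tr(v) = 2*cos(pi*beta/16) with 1 <= beta <= 15.
Consistency of u^11 = (-1)^alpha I with v^16 = (-1)^beta I forces alpha = beta (mod 2).
Enumerate parity-matched pairs: 5*8 odd-odd plus 5*7 even-even gives 75.
That is 75 components of irreducible characters, and with the reducible (abelian) component the total is 76.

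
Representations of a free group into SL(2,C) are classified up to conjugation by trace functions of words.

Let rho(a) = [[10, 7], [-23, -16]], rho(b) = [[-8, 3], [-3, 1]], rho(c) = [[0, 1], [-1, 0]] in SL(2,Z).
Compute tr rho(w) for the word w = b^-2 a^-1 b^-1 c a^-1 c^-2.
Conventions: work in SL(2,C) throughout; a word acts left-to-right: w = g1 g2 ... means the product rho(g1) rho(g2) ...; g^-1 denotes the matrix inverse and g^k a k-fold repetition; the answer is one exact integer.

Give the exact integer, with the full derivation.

rho(b^-1) = [[1, -3], [3, -8]]
... * rho(b^-1) = [[1, -3], [3, -8]]  ->  [[-8, 21], [-21, 55]]
... * rho(a^-1) = [[-16, -7], [23, 10]]  ->  [[611, 266], [1601, 697]]
... * rho(b^-1) = [[1, -3], [3, -8]]  ->  [[1409, -3961], [3692, -10379]]
... * rho(c) = [[0, 1], [-1, 0]]  ->  [[3961, 1409], [10379, 3692]]
... * rho(a^-1) = [[-16, -7], [23, 10]]  ->  [[-30969, -13637], [-81148, -35733]]
... * rho(c^-1) = [[0, -1], [1, 0]]  ->  [[-13637, 30969], [-35733, 81148]]
... * rho(c^-1) = [[0, -1], [1, 0]]  ->  [[30969, 13637], [81148, 35733]]
tr = 30969 + 35733 = 66702

66702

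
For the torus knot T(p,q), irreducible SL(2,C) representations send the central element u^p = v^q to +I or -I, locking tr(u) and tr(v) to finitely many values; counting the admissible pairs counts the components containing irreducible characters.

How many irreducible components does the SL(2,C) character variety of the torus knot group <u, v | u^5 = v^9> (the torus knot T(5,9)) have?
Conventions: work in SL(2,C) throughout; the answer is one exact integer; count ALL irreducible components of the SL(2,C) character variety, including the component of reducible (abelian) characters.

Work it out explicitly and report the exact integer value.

17

In the torus knot group T(5,9), u^5 = v^9 is central, so an irreducible representation sends it to +I or -I (Schur).
This locks tr(u) to 2*cos(pi*alpha/5), alpha in 1..4, and tr(v) to 2*cos(pi*beta/9), beta in 1..8, on each component of irreducible characters.
u^5 = (-1)^alpha I and v^9 = (-1)^beta I must agree, so alpha and beta have equal parity.
Counting: 2 odd alphas x 4 odd betas + 2 even alphas x 4 even betas = 8 + 8 = 16.
That is 16 components of irreducible characters, and with the reducible (abelian) component the total is 17.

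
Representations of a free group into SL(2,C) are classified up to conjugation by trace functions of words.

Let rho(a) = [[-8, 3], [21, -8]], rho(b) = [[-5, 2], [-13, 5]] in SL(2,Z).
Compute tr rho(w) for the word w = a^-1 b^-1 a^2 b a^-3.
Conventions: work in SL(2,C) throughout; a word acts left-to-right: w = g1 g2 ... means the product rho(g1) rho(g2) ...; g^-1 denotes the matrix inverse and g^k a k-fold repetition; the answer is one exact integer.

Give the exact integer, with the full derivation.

rho(a^-1) = [[-8, -3], [-21, -8]]
... * rho(b^-1) = [[5, -2], [13, -5]]  ->  [[-79, 31], [-209, 82]]
... * rho(a) = [[-8, 3], [21, -8]]  ->  [[1283, -485], [3394, -1283]]
... * rho(a) = [[-8, 3], [21, -8]]  ->  [[-20449, 7729], [-54095, 20446]]
... * rho(b) = [[-5, 2], [-13, 5]]  ->  [[1768, -2253], [4677, -5960]]
... * rho(a^-1) = [[-8, -3], [-21, -8]]  ->  [[33169, 12720], [87744, 33649]]
... * rho(a^-1) = [[-8, -3], [-21, -8]]  ->  [[-532472, -201267], [-1408581, -532424]]
... * rho(a^-1) = [[-8, -3], [-21, -8]]  ->  [[8486383, 3207552], [22449552, 8485135]]
tr = 8486383 + 8485135 = 16971518

16971518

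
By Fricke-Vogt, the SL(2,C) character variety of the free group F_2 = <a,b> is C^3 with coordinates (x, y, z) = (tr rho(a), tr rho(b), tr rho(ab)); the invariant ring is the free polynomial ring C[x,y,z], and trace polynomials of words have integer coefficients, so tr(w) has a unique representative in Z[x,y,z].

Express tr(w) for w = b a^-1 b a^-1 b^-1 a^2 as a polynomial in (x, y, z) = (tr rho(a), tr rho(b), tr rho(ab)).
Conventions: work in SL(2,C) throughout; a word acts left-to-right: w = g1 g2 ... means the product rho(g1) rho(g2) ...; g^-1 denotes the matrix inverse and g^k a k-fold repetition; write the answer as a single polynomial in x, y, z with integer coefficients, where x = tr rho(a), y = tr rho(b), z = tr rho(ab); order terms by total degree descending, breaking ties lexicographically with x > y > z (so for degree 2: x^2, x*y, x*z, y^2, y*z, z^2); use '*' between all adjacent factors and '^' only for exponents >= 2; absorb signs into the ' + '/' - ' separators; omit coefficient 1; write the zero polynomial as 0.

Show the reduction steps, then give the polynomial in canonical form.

trace(b^2 a) = trace(b) * trace(a b) - trace(a)  (reduce the b square) = y*z - x
trace(b^2) = trace(b) * trace(b) - trace(1)  (reduce the b square) = y^2 - 2
use: trace(a b^2 a) = trace(a) * trace(b^2 a) - trace(b^2)  (reduce the a square) = x*y*z - x^2 - y^2 + 2
use: trace(a^2 b^2 a) = trace(a) * trace(a b^2 a) - trace(a b^2)  (reduce the a square) = x^2*y*z - x^3 - x*y^2 - y*z + 3*x
use: trace(b a b a) = trace(b a) * trace(b a) - trace(1)  (split on b) = z^2 - 2
trace(a b a^2 b) = trace(a) * trace(b a b a) - trace(b a b)  (reduce the a square) = x*z^2 - y*z - x
use: trace(a b a) = trace(a) * trace(b a) - trace(b)  (reduce the a square) = x*z - y
trace(a b a^2) = trace(a) * trace(a b a) - trace(a b)  (reduce the a square) = x^2*z - x*y - z
use: trace(a^2 b^2 a b) = trace(b) * trace(a b a^2 b) - trace(a b a^2)  (reduce the b square) = x*y*z^2 - x^2*z - y^2*z + z
trace(b a b^-1 a^2 b) = trace(a^2 b^2 a) * trace(b) - trace(a^2 b^2 a b)  (eliminate b^-1) = x^2*y^2*z - x^3*y - x*y^3 - x*y*z^2 + x^2*z + 3*x*y - z
apply: trace(a^2 b a b a) = trace(a) * trace(b a b a^2) - trace(b a b a)  (reduce the a square) = x^2*z^2 - x*y*z - x^2 - z^2 + 2
apply: trace(b a b a b a) = trace(a b a b) * trace(a b) - trace(b a)  (split on a) = z^3 - 3*z
use: trace(b a b a b) = trace(b) * trace(a b a b) - trace(a b a)  (reduce the b square) = y*z^2 - x*z - y
trace(a^2 b a b a b) = trace(a) * trace(b a b a b a) - trace(b a b a b)  (reduce the a square) = x*z^3 - y*z^2 - 2*x*z + y
trace(b a b^-1 a^2 b a) = trace(a^2 b a b a) * trace(b) - trace(a^2 b a b a b)  (eliminate b^-1) = x^2*y*z^2 - x*y^2*z - x*z^3 - x^2*y + 2*x*z + y
trace(b^-1 a^2 b a^-1 b a) = trace(b a b^-1 a^2 b) * trace(a) - trace(b a b^-1 a^2 b a)  (eliminate a^-1) = x^3*y^2*z - x^4*y - x^2*y^3 - 2*x^2*y*z^2 + x^3*z + x*y^2*z + x*z^3 + 4*x^2*y - 3*x*z - y
trace(b a^-1 b a^-1 b^-1 a^2) = trace(b^-1 a^2 b a^-1 b) * trace(a) - trace(b^-1 a^2 b a^-1 b a)  (eliminate a^-1) = -x^3*y^2*z + x^4*y + x^2*y^3 + 2*x^2*y*z^2 - x^3*z - x*y^2*z - x*z^3 - 4*x^2*y + 4*x*z + y

-x^3*y^2*z + x^4*y + x^2*y^3 + 2*x^2*y*z^2 - x^3*z - x*y^2*z - x*z^3 - 4*x^2*y + 4*x*z + y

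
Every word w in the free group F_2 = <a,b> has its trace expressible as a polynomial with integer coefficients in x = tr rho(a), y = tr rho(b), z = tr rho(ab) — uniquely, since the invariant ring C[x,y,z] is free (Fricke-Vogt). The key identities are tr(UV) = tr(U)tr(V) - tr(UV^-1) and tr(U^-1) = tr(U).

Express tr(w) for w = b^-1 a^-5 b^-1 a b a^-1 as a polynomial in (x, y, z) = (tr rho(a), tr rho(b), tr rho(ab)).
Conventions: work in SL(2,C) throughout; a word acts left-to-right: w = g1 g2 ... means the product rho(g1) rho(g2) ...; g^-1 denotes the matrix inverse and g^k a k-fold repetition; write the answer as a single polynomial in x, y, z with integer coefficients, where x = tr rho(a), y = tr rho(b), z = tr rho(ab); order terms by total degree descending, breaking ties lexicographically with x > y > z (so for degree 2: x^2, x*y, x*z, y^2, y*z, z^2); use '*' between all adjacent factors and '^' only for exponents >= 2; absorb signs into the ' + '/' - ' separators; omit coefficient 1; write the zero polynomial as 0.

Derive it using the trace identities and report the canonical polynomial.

trace(b a^-1) = trace(b) * trace(a) - trace(b a)   [inverse elimination on a] = x*y - z
use: trace(b a b) = trace(b) * trace(a b) - trace(a)   [square of b] = y*z - x
use: trace(b a b a) = trace(b a) * trace(b a) - trace(1)   [split at a repeated b] = z^2 - 2
use: trace(a^-1 b a b) = trace(b a b) * trace(a) - trace(b a b a)   [inverse elimination on a] = x*y*z - x^2 - z^2 + 2
use: trace(a b a^-2 b) = trace(a^-1 b a b) * trace(a) - trace(a^-1 b a b a)   [inverse elimination on a] = x^2*y*z - x^3 - x*z^2 - y*z + 3*x
trace(a^-1 b^-1 a b a^-1) = trace(a b a^-2) * trace(b) - trace(a b a^-2 b)   [inverse elimination on b] = -x^2*y*z + x^3 + x*y^2 + x*z^2 - 3*x
trace(a b a) = trace(a) * trace(b a) - trace(b)   [square of a] = x*z - y
trace(b^-1 a b a) = trace(a b a) * trace(b) - trace(a b a b)   [inverse elimination on b] = x*y*z - y^2 - z^2 + 2
trace(a^-1 b^-1 a b) = trace(b^-1 a b) * trace(a) - trace(b^-1 a b a)   [inverse elimination on a] = -x*y*z + x^2 + y^2 + z^2 - 2
trace(a^-2 b^-1 a b a^-1) = trace(a^-1 b^-1 a b a^-1) * trace(a) - trace(a^-1 b^-1 a b)   [inverse elimination on a] = -x^3*y*z + x^4 + x^2*y^2 + x^2*z^2 + x*y*z - 4*x^2 - y^2 - z^2 + 2
trace(b^2) = trace(b) * trace(b) - trace(1)   [square of b] = y^2 - 2
use: trace(b a^-1 b) = trace(b^2) * trace(a) - trace(b^2 a)   [inverse elimination on a] = x*y^2 - y*z - x
trace(b^2 a b) = trace(b) * trace(b a b) - trace(b a)   [square of b] = y^2*z - x*y - z
apply: trace(b^2 a b a) = trace(b) * trace(a b a b) - trace(a b a)   [square of b] = y*z^2 - x*z - y
use: trace(b a b a^-1 b) = trace(b^2 a b) * trace(a) - trace(b^2 a b a)   [inverse elimination on a] = x*y^2*z - x^2*y - y*z^2 + y
apply: trace(b a b a b a) = trace(b a b a) * trace(b a) - trace(a b)   [split at a repeated b] = z^3 - 3*z
trace(b a b a^-1 b a) = trace(b a b a b) * trace(a) - trace(b a b a b a)   [inverse elimination on a] = x*y*z^2 - x^2*z - z^3 - x*y + 3*z
trace(a b a^-1 b a^-1 b) = trace(b a b a^-1 b) * trace(a) - trace(b a b a^-1 b a)   [inverse elimination on a] = x^2*y^2*z - x^3*y - 2*x*y*z^2 + x^2*z + z^3 + 2*x*y - 3*z
trace(a^-1 b^-1 a b a^-1 b) = trace(a b a^-1 b a^-1) * trace(b) - trace(a b a^-1 b a^-1 b)   [inverse elimination on b] = -x^2*y^2*z + x^3*y + x*y^3 + 2*x*y*z^2 - x^2*z - y^2*z - z^3 - 3*x*y + 3*z
use: trace(a^-2 b^-1 a b a^-1 b) = trace(a^-1 b^-1 a b a^-1 b) * trace(a) - trace(a^-1 b^-1 a b a^-1 b a)   [inverse elimination on a] = -x^3*y^2*z + x^4*y + x^2*y^3 + 2*x^2*y*z^2 - x^3*z - x*y^2*z - x*z^3 - 3*x^2*y + 3*x*z - y
trace(a^-1 b^-1 a b a^-1 b^-1 a^-1) = trace(a^-2 b^-1 a b a^-1) * trace(b) - trace(a^-2 b^-1 a b a^-1 b)   [inverse elimination on b] = -x^2*y*z^2 + x^3*z + 2*x*y^2*z + x*z^3 - x^2*y - y^3 - y*z^2 - 3*x*z + 3*y
apply: trace(a b a^-1 b^-1 a^-1 b) = trace(a^-1 b a b a^-1) * trace(b) - trace(a^-1 b a b a^-1 b)   [inverse elimination on b] = x*y*z^2 - x^2*z - y^2*z - z^3 + x*y + 3*z
apply: trace(a^-1 b^-1 a b a^-1 b^-1) = trace(a b a^-1 b^-1 a^-1) * trace(b) - trace(a b a^-1 b^-1 a^-1 b)   [inverse elimination on b] = -x*y*z^2 + x^2*z + y^2*z + z^3 - 3*z
apply: trace(a^-3 b^-1 a b a^-1 b^-1) = trace(a^-1 b^-1 a b a^-1 b^-1 a^-1) * trace(a) - trace(a^-1 b^-1 a b a^-1 b^-1)   [inverse elimination on a] = -x^3*y*z^2 + x^4*z + 2*x^2*y^2*z + x^2*z^3 - x^3*y - x*y^3 - 4*x^2*z - y^2*z - z^3 + 3*x*y + 3*z
use: trace(b^-1 a b a^-1 b^-1 a^-4) = trace(a^-3 b^-1 a b a^-1 b^-1) * trace(a) - trace(a^-3 b^-1 a b a^-1 b^-1 a)   [inverse elimination on a] = -x^4*y*z^2 + x^5*z + 2*x^3*y^2*z + x^3*z^3 - x^4*y - x^2*y^3 + x^2*y*z^2 - 5*x^3*z - 3*x*y^2*z - 2*x*z^3 + 4*x^2*y + y^3 + y*z^2 + 6*x*z - 3*y
trace(b^-1 a^-5 b^-1 a b a^-1) = trace(b^-1 a b a^-1 b^-1 a^-4) * trace(a) - trace(b^-1 a b a^-1 b^-1 a^-3)   [inverse elimination on a] = -x^5*y*z^2 + x^6*z + 2*x^4*y^2*z + x^4*z^3 - x^5*y - x^3*y^3 + 2*x^3*y*z^2 - 6*x^4*z - 5*x^2*y^2*z - 3*x^2*z^3 + 5*x^3*y + 2*x*y^3 + x*y*z^2 + 10*x^2*z + y^2*z + z^3 - 6*x*y - 3*z

-x^5*y*z^2 + x^6*z + 2*x^4*y^2*z + x^4*z^3 - x^5*y - x^3*y^3 + 2*x^3*y*z^2 - 6*x^4*z - 5*x^2*y^2*z - 3*x^2*z^3 + 5*x^3*y + 2*x*y^3 + x*y*z^2 + 10*x^2*z + y^2*z + z^3 - 6*x*y - 3*z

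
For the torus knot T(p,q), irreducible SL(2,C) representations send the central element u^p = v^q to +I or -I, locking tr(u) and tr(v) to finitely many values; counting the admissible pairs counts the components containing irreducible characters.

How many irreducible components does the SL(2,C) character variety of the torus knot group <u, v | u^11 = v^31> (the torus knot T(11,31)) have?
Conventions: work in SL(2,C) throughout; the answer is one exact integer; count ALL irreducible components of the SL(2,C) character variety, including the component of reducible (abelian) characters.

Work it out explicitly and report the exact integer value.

For T(11,31): irreducibility forces the central element u^11 = v^31 to one of +I, -I.
So on each irreducible component the traces are pinned: tr(u) = 2*cos(pi*alpha/11) with 1 <= alpha <= 10, tr(v) = 2*cos(pi*beta/31) with 1 <= beta <= 30.
u^11 = (-1)^alpha I and v^31 = (-1)^beta I must agree, so alpha and beta have equal parity.
count pairs: odd alpha (5 choices) x odd beta (15), plus even alpha (5) x even beta (15): 5*15 + 5*15 = 150.
components with irreducible characters: 150; plus the single component of reducible (abelian) characters: total 151.

151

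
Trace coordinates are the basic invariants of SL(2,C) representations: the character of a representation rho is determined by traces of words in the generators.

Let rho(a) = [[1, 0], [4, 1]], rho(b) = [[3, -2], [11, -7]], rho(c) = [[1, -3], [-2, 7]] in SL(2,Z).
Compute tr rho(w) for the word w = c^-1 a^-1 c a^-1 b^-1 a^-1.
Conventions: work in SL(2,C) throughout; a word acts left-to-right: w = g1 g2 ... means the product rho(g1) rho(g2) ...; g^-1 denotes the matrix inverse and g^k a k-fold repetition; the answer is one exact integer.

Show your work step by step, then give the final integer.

1424

rho(c^-1) = [[7, 3], [2, 1]]
... * rho(a^-1) = [[1, 0], [-4, 1]]  ->  [[-5, 3], [-2, 1]]
... * rho(c) = [[1, -3], [-2, 7]]  ->  [[-11, 36], [-4, 13]]
... * rho(a^-1) = [[1, 0], [-4, 1]]  ->  [[-155, 36], [-56, 13]]
... * rho(b^-1) = [[-7, 2], [-11, 3]]  ->  [[689, -202], [249, -73]]
... * rho(a^-1) = [[1, 0], [-4, 1]]  ->  [[1497, -202], [541, -73]]
tr = 1497 + -73 = 1424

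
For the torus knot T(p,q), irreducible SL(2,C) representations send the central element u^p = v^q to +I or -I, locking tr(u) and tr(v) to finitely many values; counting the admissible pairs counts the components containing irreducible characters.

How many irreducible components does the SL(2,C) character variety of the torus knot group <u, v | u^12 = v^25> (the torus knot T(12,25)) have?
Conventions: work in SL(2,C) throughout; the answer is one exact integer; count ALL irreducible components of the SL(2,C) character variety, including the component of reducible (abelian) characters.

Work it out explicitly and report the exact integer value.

Gamma = < u, v | u^12 = v^25 > (torus knot T(12,25)); the central element u^12 = v^25 acts as +I or -I in any irreducible SL(2,C) representation.
So on each irreducible component the traces are pinned: tr(u) = 2*cos(pi*alpha/12) with 1 <= alpha <= 11, tr(v) = 2*cos(pi*beta/25) with 1 <= beta <= 24.
Consistency of u^12 = (-1)^alpha I with v^25 = (-1)^beta I forces alpha = beta (mod 2).
Counting: 6 odd alphas x 12 odd betas + 5 even alphas x 12 even betas = 72 + 60 = 132.
That is 132 components of irreducible characters, and with the reducible (abelian) component the total is 133.

133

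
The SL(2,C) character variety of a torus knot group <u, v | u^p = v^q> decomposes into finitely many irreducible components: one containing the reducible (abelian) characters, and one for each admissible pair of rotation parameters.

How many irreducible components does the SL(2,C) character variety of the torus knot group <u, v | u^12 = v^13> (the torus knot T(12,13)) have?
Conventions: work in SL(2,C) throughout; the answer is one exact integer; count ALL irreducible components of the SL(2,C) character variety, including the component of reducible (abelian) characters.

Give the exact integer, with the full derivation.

67

In the torus knot group T(12,13), u^12 = v^13 is central, so an irreducible representation sends it to +I or -I (Schur).
This locks tr(u) to 2*cos(pi*alpha/12), alpha in 1..11, and tr(v) to 2*cos(pi*beta/13), beta in 1..12, on each component of irreducible characters.
The two central values (-1)^alpha I and (-1)^beta I must be the same matrix, so alpha and beta share a parity.
Enumerate parity-matched pairs: 6*6 odd-odd plus 5*6 even-even gives 66.
That is 66 components of irreducible characters, and with the reducible (abelian) component the total is 67.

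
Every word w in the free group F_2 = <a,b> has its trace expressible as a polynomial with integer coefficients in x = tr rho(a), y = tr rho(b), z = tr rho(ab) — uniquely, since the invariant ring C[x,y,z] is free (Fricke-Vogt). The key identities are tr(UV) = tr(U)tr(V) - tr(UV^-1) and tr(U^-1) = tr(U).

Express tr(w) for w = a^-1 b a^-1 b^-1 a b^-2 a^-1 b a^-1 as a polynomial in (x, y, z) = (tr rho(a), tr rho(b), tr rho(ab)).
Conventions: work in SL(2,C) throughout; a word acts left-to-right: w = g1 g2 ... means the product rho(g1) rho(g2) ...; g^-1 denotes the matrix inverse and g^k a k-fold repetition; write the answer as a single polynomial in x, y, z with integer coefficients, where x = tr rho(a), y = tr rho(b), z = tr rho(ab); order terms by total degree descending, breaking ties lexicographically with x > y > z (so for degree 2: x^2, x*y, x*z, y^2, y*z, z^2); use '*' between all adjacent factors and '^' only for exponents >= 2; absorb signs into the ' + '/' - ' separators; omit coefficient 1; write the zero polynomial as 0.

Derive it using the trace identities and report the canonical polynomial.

trace(a^-1) = trace(a) = x
trace(a^-2) = trace(a^-1)*trace(a) - trace(1)  (eliminate a^-1) = x^2 - 2
trace(b a b) = trace(b)*trace(a b) - trace(a)  (reduce the b square) = y*z - x
trace(b a b a) = trace(b a)*trace(b a) - trace(1)  (split on b) = z^2 - 2
trace(a b a^-1 b) = trace(b a b)*trace(a) - trace(b a b a)  (eliminate a^-1) = x*y*z - x^2 - z^2 + 2
trace(a^-1 b^-1 a b) = trace(a b a^-1)*trace(b) - trace(a b a^-1 b)  (eliminate b^-1) = -x*y*z + x^2 + y^2 + z^2 - 2
trace(b a^-2 b^-1 a) = trace(a^-1 b^-1 a b)*trace(a) - trace(a^-1 b^-1 a b a)  (eliminate a^-1) = -x^2*y*z + x^3 + x*y^2 + x*z^2 - 3*x
trace(b^-1 a^-1 b a^-2) = trace(b a^-2 b^-1)*trace(a) - trace(b a^-2 b^-1 a)  (eliminate a^-1) = x^2*y*z - x*y^2 - x*z^2 + x
trace(b^2) = trace(b)*trace(b) - trace(1)  (reduce the b square) = y^2 - 2
trace(b^2 a b) = trace(b)*trace(a b^2) - trace(a b)  (reduce the b square) = y^2*z - x*y - z
trace(a b a) = trace(a)*trace(b a) - trace(b)  (reduce the a square) = x*z - y
trace(b^2 a b a) = trace(b)*trace(a b a b) - trace(a b a)  (reduce the b square) = y*z^2 - x*z - y
trace(a^-1 b^2 a b) = trace(b^2 a b)*trace(a) - trace(b^2 a b a)  (eliminate a^-1) = x*y^2*z - x^2*y - y*z^2 + y
trace(a^-1 b^2 a b^-1) = trace(a^-1 b^2 a)*trace(b) - trace(a^-1 b^2 a b)  (eliminate b^-1) = -x*y^2*z + x^2*y + y^3 + y*z^2 - 3*y
trace(b a b^-1 a^-2 b) = trace(a^-1 b^2 a b^-1)*trace(a) - trace(a^-1 b^2 a b^-1 a)  (eliminate a^-1) = -x^2*y^2*z + x^3*y + x*y^3 + x*y*z^2 - 3*x*y - z
trace(b a b a b a) = trace(b a)*trace(b a b a) - trace(b^-1 a^-1)  (split on b) = z^3 - 3*z
trace(a^-1 b a b a b) = trace(b a b a b)*trace(a) - trace(b a b a b a)  (eliminate a^-1) = x*y*z^2 - x^2*z - z^3 - x*y + 3*z
trace(a^-1 b a b a b^-1) = trace(a^-1 b a b a)*trace(b) - trace(a^-1 b a b a b)  (eliminate b^-1) = -x*y*z^2 + x^2*z + y^2*z + z^3 - 3*z
trace(b a b^-1 a^-2 b a) = trace(a^-1 b a b a b^-1)*trace(a) - trace(a^-1 b a b a b^-1 a)  (eliminate a^-1) = -x^2*y*z^2 + x^3*z + x*y^2*z + x*z^3 - 4*x*z + y
trace(a^-2 b a^-1 b a b^-1) = trace(b a b^-1 a^-2 b)*trace(a) - trace(b a b^-1 a^-2 b a)  (eliminate a^-1) = -x^3*y^2*z + x^4*y + x^2*y^3 + 2*x^2*y*z^2 - x^3*z - x*y^2*z - x*z^3 - 3*x^2*y + 3*x*z - y
trace(a^2 b^2) = trace(a)*trace(b^2 a) - trace(b^2)  (reduce the a square) = x*y*z - x^2 - y^2 + 2
trace(b^2 a^2 b) = trace(b)*trace(a^2 b^2) - trace(a^2 b)  (reduce the b square) = x*y^2*z - x^2*y - y^3 - x*z + 3*y
trace(b^2 a^2 b a) = trace(a)*trace(b a b^2 a) - trace(b a b^2)  (reduce the a square) = x*y*z^2 - x^2*z - y^2*z + z
trace(b a^2 b a^-1 b) = trace(b^2 a^2 b)*trace(a) - trace(b^2 a^2 b a)  (eliminate a^-1) = x^2*y^2*z - x^3*y - x*y^3 - x*y*z^2 + y^2*z + 3*x*y - z
trace(b a b a^2 b) = trace(a)*trace(b^2 a b a) - trace(b^2 a b)  (reduce the a square) = x*y*z^2 - x^2*z - y^2*z + z
trace(b a b a^2 b a) = trace(a)*trace(b a b a b a) - trace(b a b a b)  (reduce the a square) = x*z^3 - y*z^2 - 2*x*z + y
trace(b a^2 b a^-1 b a) = trace(b a b a^2 b)*trace(a) - trace(b a b a^2 b a)  (eliminate a^-1) = x^2*y*z^2 - x^3*z - x*y^2*z - x*z^3 + y*z^2 + 3*x*z - y
trace(b a^-1 b a^2 b a^-1) = trace(b a^2 b a^-1 b)*trace(a) - trace(b a^2 b a^-1 b a)  (eliminate a^-1) = x^3*y^2*z - x^4*y - x^2*y^3 - 2*x^2*y*z^2 + x^3*z + 2*x*y^2*z + x*z^3 + 3*x^2*y - y*z^2 - 4*x*z + y
trace(b a^-1 b a^2 b) = trace(b a^2 b^2)*trace(a) - trace(b a^2 b^2 a)  (eliminate a^-1) = x^2*y^2*z - x^3*y - x*y^3 - x*y*z^2 + y^2*z + 3*x*y - z
trace(a b a^-2 b a^-1 b a) = trace(b a^-1 b a^2 b a^-1)*trace(a) - trace(b a^-1 b a^2 b)  (eliminate a^-1) = x^4*y^2*z - x^5*y - x^3*y^3 - 2*x^3*y*z^2 + x^4*z + x^2*y^2*z + x^2*z^3 + 4*x^3*y + x*y^3 - 4*x^2*z - y^2*z - 2*x*y + z
trace(b^2 a b a b) = trace(b)*trace(b a b a b) - trace(b a b a)  (reduce the b square) = y^2*z^2 - x*y*z - y^2 - z^2 + 2
trace(a b a b a) = trace(a)*trace(b a b a) - trace(b a b)  (reduce the a square) = x*z^2 - y*z - x
trace(b^2 a b a b a) = trace(b)*trace(a b a b a b) - trace(a b a b a)  (reduce the b square) = y*z^3 - x*z^2 - 2*y*z + x
trace(a^-1 b^2 a b a b) = trace(b^2 a b a b)*trace(a) - trace(b^2 a b a b a)  (eliminate a^-1) = x*y^2*z^2 - x^2*y*z - y*z^3 - x*y^2 + 2*y*z + x
trace(b a b a b a^-2 b) = trace(a^-1 b^2 a b a b)*trace(a) - trace(a^-1 b^2 a b a b a)  (eliminate a^-1) = x^2*y^2*z^2 - x^3*y*z - x*y*z^3 - x^2*y^2 - y^2*z^2 + 3*x*y*z + x^2 + y^2 + z^2 - 2
trace(b a b a b a b a) = trace(b a)*trace(b a b a b a) - trace(b^-1 a^-1 b^-1 a^-1)  (split on b) = z^4 - 4*z^2 + 2
trace(b a b a b a b a^-1) = trace(b a b a b a b)*trace(a) - trace(b a b a b a b a)  (eliminate a^-1) = x*y*z^3 - x^2*z^2 - z^4 - 2*x*y*z + x^2 + 4*z^2 - 2
trace(b a b a b a^-2 b a) = trace(b a b a b a b a^-1)*trace(a) - trace(b a b a b a b)  (eliminate a^-1) = x^2*y*z^3 - x^3*z^2 - x*z^4 - 2*x^2*y*z - y*z^3 + x^3 + 5*x*z^2 + 2*y*z - 3*x
trace(a b a^-2 b a^-1 b a b) = trace(b a b a b a^-2 b)*trace(a) - trace(b a b a b a^-2 b a)  (eliminate a^-1) = x^3*y^2*z^2 - x^4*y*z - 2*x^2*y*z^3 - x^3*y^2 + x^3*z^2 - x*y^2*z^2 + x*z^4 + 5*x^2*y*z + y*z^3 + x*y^2 - 4*x*z^2 - 2*y*z + x
trace(b^-1 a b a^-2 b a^-1 b a) = trace(a b a^-2 b a^-1 b a)*trace(b) - trace(a b a^-2 b a^-1 b a b)  (eliminate b^-1) = x^4*y^3*z - x^5*y^2 - x^3*y^4 - 3*x^3*y^2*z^2 + 2*x^4*y*z + x^2*y^3*z + 3*x^2*y*z^3 + 5*x^3*y^2 - x^3*z^2 + x*y^4 + x*y^2*z^2 - x*z^4 - 9*x^2*y*z - y^3*z - y*z^3 - 3*x*y^2 + 4*x*z^2 + 3*y*z - x
trace(b a^-2 b a^-1 b a b^-2 a) = trace(b^-1 a b a^-2 b a^-1 b a)*trace(b) - trace(b^-1 a b a^-2 b a^-1 b a b)  (eliminate b^-1) = x^4*y^4*z - x^5*y^3 - x^3*y^5 - 3*x^3*y^3*z^2 + x^4*y^2*z + x^2*y^4*z + 3*x^2*y^2*z^3 + x^5*y + 6*x^3*y^3 + x^3*y*z^2 + x*y^5 + x*y^3*z^2 - x*y*z^4 - x^4*z - 10*x^2*y^2*z - x^2*z^3 - y^4*z - y^2*z^3 - 4*x^3*y - 4*x*y^3 + 4*x*y*z^2 + 4*x^2*z + 4*y^2*z + x*y - z
trace(a b^-2 a^-1 b a^-2 b a^-1 b) = trace(b a^-2 b a^-1 b a b^-2)*trace(a) - trace(b a^-2 b a^-1 b a b^-2 a)  (eliminate a^-1) = -x^4*y^4*z + x^5*y^3 + x^3*y^5 + 3*x^3*y^3*z^2 - 2*x^4*y^2*z - x^2*y^4*z - 3*x^2*y^2*z^3 - 5*x^3*y^3 + x^3*y*z^2 - x*y^5 - x*y^3*z^2 + x*y*z^4 + 9*x^2*y^2*z + y^4*z + y^2*z^3 + x^3*y + 4*x*y^3 - 4*x*y*z^2 - x^2*z - 4*y^2*z - 2*x*y + z
trace(a^-1 b a^-1 b^-1 a b^-2 a^-1 b a^-1) = trace(a b^-2 a^-1 b a^-2 b a^-1)*trace(b) - trace(a b^-2 a^-1 b a^-2 b a^-1 b)  (eliminate b^-1) = x^4*y^4*z - x^5*y^3 - x^3*y^5 - 3*x^3*y^3*z^2 + 2*x^4*y^2*z + x^2*y^4*z + 3*x^2*y^2*z^3 + 5*x^3*y^3 - x^3*y*z^2 + x*y^5 + x*y^3*z^2 - x*y*z^4 - 8*x^2*y^2*z - y^4*z - y^2*z^3 - x^3*y - 5*x*y^3 + 3*x*y*z^2 + x^2*z + 4*y^2*z + 3*x*y - z

x^4*y^4*z - x^5*y^3 - x^3*y^5 - 3*x^3*y^3*z^2 + 2*x^4*y^2*z + x^2*y^4*z + 3*x^2*y^2*z^3 + 5*x^3*y^3 - x^3*y*z^2 + x*y^5 + x*y^3*z^2 - x*y*z^4 - 8*x^2*y^2*z - y^4*z - y^2*z^3 - x^3*y - 5*x*y^3 + 3*x*y*z^2 + x^2*z + 4*y^2*z + 3*x*y - z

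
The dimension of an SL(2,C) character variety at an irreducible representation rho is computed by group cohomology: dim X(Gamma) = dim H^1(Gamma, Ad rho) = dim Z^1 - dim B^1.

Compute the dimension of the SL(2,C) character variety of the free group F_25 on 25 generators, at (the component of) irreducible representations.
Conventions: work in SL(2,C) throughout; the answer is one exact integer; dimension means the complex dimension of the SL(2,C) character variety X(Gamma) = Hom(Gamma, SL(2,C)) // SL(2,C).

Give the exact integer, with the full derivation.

72

Here Gamma is free of rank 25 — no relator constrains a cocycle.
So Z^1 = (sl_2)^25 in full: dim Z^1 = 75.
Irreducibility makes the coboundary map sl_2 -> Z^1 injective (trivial centralizer), so dim B^1 = 3.
dim H^1 = 75 - 3 = 72, which is dim X.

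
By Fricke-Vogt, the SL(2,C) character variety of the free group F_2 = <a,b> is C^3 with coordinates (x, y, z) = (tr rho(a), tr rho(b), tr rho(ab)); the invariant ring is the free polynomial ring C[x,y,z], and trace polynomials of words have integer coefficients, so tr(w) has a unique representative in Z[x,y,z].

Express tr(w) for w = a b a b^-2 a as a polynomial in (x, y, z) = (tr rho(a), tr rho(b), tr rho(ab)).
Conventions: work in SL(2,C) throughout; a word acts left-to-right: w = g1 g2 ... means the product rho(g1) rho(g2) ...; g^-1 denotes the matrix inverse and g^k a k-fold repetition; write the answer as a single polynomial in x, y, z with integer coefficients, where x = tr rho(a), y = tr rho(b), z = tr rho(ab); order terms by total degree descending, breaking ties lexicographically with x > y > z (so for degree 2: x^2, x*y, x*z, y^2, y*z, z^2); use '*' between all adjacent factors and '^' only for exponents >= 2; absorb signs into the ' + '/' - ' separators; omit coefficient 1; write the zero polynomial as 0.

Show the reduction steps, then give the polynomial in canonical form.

trace(a b a) = trace(a)*trace(b a) - trace(b)  (reduce the a square) = x*z - y
trace(a^2 b a) = trace(a)*trace(a b a) - trace(a b)  (reduce the a square) = x^2*z - x*y - z
trace(b a b a) = trace(b a)*trace(b a) - trace(1)  (split on b) = z^2 - 2
apply: trace(b a b) = trace(b)*trace(a b) - trace(a)  (reduce the b square) = y*z - x
trace(a^2 b a b) = trace(a)*trace(b a b a) - trace(b a b)  (reduce the a square) = x*z^2 - y*z - x
apply: trace(a^2 b a b^-1) = trace(a^2 b a)*trace(b) - trace(a^2 b a b)  (eliminate b^-1) = x^2*y*z - x*y^2 - x*z^2 + x
apply: trace(a b a b^-2 a) = trace(a^2 b a b^-1)*trace(b) - trace(a^2 b a)  (eliminate b^-1) = x^2*y^2*z - x*y^3 - x*y*z^2 - x^2*z + 2*x*y + z

x^2*y^2*z - x*y^3 - x*y*z^2 - x^2*z + 2*x*y + z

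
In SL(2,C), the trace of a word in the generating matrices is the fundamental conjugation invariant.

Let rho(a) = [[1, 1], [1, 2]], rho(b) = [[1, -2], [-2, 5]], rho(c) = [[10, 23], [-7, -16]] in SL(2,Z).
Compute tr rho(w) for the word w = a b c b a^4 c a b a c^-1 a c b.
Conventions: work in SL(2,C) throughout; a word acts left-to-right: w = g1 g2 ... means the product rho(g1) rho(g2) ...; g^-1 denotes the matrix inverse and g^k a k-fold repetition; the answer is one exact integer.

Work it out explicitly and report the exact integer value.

-8713235

rho(a) = [[1, 1], [1, 2]]
... * rho(b) = [[1, -2], [-2, 5]]  ->  [[-1, 3], [-3, 8]]
... * rho(c) = [[10, 23], [-7, -16]]  ->  [[-31, -71], [-86, -197]]
... * rho(b) = [[1, -2], [-2, 5]]  ->  [[111, -293], [308, -813]]
... * rho(a) = [[1, 1], [1, 2]]  ->  [[-182, -475], [-505, -1318]]
... * rho(a) = [[1, 1], [1, 2]]  ->  [[-657, -1132], [-1823, -3141]]
... * rho(a) = [[1, 1], [1, 2]]  ->  [[-1789, -2921], [-4964, -8105]]
... * rho(a) = [[1, 1], [1, 2]]  ->  [[-4710, -7631], [-13069, -21174]]
... * rho(c) = [[10, 23], [-7, -16]]  ->  [[6317, 13766], [17528, 38197]]
... * rho(a) = [[1, 1], [1, 2]]  ->  [[20083, 33849], [55725, 93922]]
... * rho(b) = [[1, -2], [-2, 5]]  ->  [[-47615, 129079], [-132119, 358160]]
... * rho(a) = [[1, 1], [1, 2]]  ->  [[81464, 210543], [226041, 584201]]
... * rho(c^-1) = [[-16, -23], [7, 10]]  ->  [[170377, 231758], [472751, 643067]]
... * rho(a) = [[1, 1], [1, 2]]  ->  [[402135, 633893], [1115818, 1758885]]
... * rho(c) = [[10, 23], [-7, -16]]  ->  [[-415901, -893183], [-1154015, -2478346]]
... * rho(b) = [[1, -2], [-2, 5]]  ->  [[1370465, -3634113], [3802677, -10083700]]
tr = 1370465 + -10083700 = -8713235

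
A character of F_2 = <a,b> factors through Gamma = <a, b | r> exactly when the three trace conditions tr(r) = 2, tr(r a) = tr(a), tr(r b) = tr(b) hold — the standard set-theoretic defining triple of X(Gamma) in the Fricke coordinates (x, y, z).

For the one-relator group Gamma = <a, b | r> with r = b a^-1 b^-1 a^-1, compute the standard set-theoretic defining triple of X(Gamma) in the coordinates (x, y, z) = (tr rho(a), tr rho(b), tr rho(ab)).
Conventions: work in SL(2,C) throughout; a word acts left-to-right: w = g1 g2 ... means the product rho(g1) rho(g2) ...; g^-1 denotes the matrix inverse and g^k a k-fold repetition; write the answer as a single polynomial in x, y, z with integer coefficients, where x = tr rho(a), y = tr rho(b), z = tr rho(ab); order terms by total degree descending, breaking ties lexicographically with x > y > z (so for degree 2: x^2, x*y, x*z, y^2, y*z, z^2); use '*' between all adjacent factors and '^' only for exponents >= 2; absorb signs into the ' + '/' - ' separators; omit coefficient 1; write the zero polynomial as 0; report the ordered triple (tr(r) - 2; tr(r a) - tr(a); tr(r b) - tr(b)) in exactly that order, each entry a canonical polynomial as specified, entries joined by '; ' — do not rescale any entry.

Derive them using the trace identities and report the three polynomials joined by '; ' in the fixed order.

trace(a^-1 b) = trace(b) * trace(a) - trace(b a)  (eliminate a^-1) = x*y - z
trace(a^-1 b a^-1) = trace(a^-1 b) * trace(a) - trace(a^-1 b a)  (eliminate a^-1) = x^2*y - x*z - y
so trace(b^2) = trace(b) * trace(b) - trace(1)  (reduce the b square) = y^2 - 2
reduce: trace(b^2 a) = trace(b) * trace(a b) - trace(a)  (reduce the b square) = y*z - x
so trace(b a^-1 b) = trace(b^2) * trace(a) - trace(b^2 a)  (eliminate a^-1) = x*y^2 - y*z - x
trace(b a b a) = trace(a b) * trace(a b) - trace(1)  (split on a) = z^2 - 2
trace(b a^-1 b a) = trace(b a b) * trace(a) - trace(b a b a)  (eliminate a^-1) = x*y*z - x^2 - z^2 + 2
reduce: trace(a^-1 b a^-1 b) = trace(b a^-1 b) * trace(a) - trace(b a^-1 b a)  (eliminate a^-1) = x^2*y^2 - 2*x*y*z + z^2 - 2
trace(b a^-1 b^-1 a^-1) = trace(a^-1 b a^-1) * trace(b) - trace(a^-1 b a^-1 b)  (eliminate b^-1) = x*y*z - y^2 - z^2 + 2
trace(a^2 b) = trace(a) * trace(b a) - trace(b) = x*z - y
trace(a^2) = trace(a) * trace(a) - trace(1) = x^2 - 2
trace(a b^2 a) = trace(b) * trace(a^2 b) - trace(a^2) = x*y*z - x^2 - y^2 + 2
reduce: trace(a b^2 a b) = trace(b) * trace(a b a b) - trace(a b a) = y*z^2 - x*z - y
reduce: trace(b^-1 a b^2 a) = trace(a b^2 a) * trace(b) - trace(a b^2 a b) = x*y^2*z - x^2*y - y^3 - y*z^2 + x*z + 3*y
so trace(b^2 a^-1 b^-1 a) = trace(b^-1 a b^2) * trace(a) - trace(b^-1 a b^2 a) = -x*y^2*z + x^2*y + y^3 + y*z^2 - 3*y
trace(b a^-1 b^-1 a^-1 b) = trace(b^2 a^-1 b^-1) * trace(a) - trace(b^2 a^-1 b^-1 a) = x*y^2*z - y^3 - y*z^2 - x*z + 3*y
assemble the triple (trace(r) - 2; trace(r a) - x; trace(r b) - y)

x*y*z - y^2 - z^2; 0; x*y^2*z - y^3 - y*z^2 - x*z + 2*y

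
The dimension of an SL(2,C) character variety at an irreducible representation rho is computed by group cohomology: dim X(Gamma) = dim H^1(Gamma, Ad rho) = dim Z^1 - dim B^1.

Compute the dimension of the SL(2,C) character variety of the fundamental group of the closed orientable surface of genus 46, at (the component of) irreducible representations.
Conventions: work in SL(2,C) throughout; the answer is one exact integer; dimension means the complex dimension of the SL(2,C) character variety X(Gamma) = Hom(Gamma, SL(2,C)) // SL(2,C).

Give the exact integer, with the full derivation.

270

pi_1 of the closed genus-46 surface has 92 generators bound by the single product-of-commutators relator.
Before the relator condition, cocycle space has dim 3*92 = 276.
d_2 is surjective at irreducible rho (its cokernel H^2 is dual to H^0 = 0), so dim Z^1 = 276 - 3 = 273.
dim B^1 = 3 (coboundaries, injective at irreducible rho).
dim X = dim H^1 = 273 - 3 = 270.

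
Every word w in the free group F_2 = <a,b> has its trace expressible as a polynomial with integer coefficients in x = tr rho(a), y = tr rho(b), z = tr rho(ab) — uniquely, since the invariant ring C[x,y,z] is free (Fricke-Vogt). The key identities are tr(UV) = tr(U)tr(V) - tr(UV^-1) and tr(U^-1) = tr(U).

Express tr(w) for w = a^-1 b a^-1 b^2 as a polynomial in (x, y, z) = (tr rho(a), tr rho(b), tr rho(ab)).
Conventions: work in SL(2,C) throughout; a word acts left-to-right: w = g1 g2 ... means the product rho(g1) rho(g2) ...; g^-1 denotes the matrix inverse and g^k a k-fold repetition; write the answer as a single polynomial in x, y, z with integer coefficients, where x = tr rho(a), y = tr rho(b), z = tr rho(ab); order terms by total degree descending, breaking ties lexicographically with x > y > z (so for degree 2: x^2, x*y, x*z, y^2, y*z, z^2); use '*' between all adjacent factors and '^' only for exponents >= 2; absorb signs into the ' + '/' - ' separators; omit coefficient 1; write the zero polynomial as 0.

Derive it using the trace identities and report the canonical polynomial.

use: tr(b^2) = tr(b) tr(b) - tr(1)  (reduce the b square) = y^2 - 2
use: tr(b^3) = tr(b) tr(b^2) - tr(b)  (reduce the b square) = y^3 - 3*y
tr(b a b) = tr(b) tr(a b) - tr(a)  (reduce the b square) = y*z - x
tr(b^3 a) = tr(b) tr(b a b) - tr(b a)  (reduce the b square) = y^2*z - x*y - z
use: tr(b a^-1 b^2) = tr(b^3) tr(a) - tr(b^3 a)  (eliminate a^-1) = x*y^3 - y^2*z - 2*x*y + z
apply: tr(a b a b) = tr(b a) tr(b a) - tr(1)  (split on b) = z^2 - 2
use: tr(a b a) = tr(a) tr(b a) - tr(b)  (reduce the a square) = x*z - y
apply: tr(b^2 a b a) = tr(b) tr(a b a b) - tr(a b a)  (reduce the b square) = y*z^2 - x*z - y
tr(b a^-1 b^2 a) = tr(b^2 a b) tr(a) - tr(b^2 a b a)  (eliminate a^-1) = x*y^2*z - x^2*y - y*z^2 + y
tr(a^-1 b a^-1 b^2) = tr(b a^-1 b^2) tr(a) - tr(b a^-1 b^2 a)  (eliminate a^-1) = x^2*y^3 - 2*x*y^2*z - x^2*y + y*z^2 + x*z - y

x^2*y^3 - 2*x*y^2*z - x^2*y + y*z^2 + x*z - y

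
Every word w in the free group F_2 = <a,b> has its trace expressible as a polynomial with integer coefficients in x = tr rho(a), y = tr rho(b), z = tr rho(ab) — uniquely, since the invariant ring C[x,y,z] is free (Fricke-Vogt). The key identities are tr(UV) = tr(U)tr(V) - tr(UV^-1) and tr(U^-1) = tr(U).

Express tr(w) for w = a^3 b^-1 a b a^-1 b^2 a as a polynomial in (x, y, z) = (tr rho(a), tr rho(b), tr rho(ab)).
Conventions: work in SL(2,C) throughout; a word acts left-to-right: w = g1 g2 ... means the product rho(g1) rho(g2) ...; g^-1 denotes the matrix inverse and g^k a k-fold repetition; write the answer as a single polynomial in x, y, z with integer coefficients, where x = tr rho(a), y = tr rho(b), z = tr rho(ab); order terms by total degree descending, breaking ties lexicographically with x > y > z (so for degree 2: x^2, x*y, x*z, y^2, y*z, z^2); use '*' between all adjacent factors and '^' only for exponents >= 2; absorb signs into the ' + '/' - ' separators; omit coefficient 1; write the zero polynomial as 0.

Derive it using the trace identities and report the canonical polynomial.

tr(b a^2) = tr(a) tr(b a) - tr(b)  (reduce the a square) = x*z - y
tr(a^3 b) = tr(a) tr(b a^2) - tr(b a)  (reduce the a square) = x^2*z - x*y - z
tr(a^2) = tr(a) tr(a) - tr(1)  (reduce the a square) = x^2 - 2
tr(a^3) = tr(a) tr(a^2) - tr(a)  (reduce the a square) = x^3 - 3*x
tr(b a^3 b) = tr(b) tr(a^3 b) - tr(a^3)  (reduce the b square) = x^2*y*z - x^3 - x*y^2 - y*z + 3*x
tr(b^3 a^3) = tr(b) tr(b a^3 b) - tr(b a^3)  (reduce the b square) = x^2*y^2*z - x^3*y - x*y^3 - x^2*z - y^2*z + 4*x*y + z
tr(b a^2 b) = tr(b) tr(a^2 b) - tr(a^2)  (reduce the b square) = x*y*z - x^2 - y^2 + 2
tr(b^3 a^2) = tr(b) tr(b a^2 b) - tr(b a^2)  (reduce the b square) = x*y^2*z - x^2*y - y^3 - x*z + 3*y
tr(a^2 b^3 a^2) = tr(a) tr(b^3 a^3) - tr(b^3 a^2)  (reduce the a square) = x^3*y^2*z - x^4*y - x^2*y^3 - x^3*z - 2*x*y^2*z + 5*x^2*y + y^3 + 2*x*z - 3*y
tr(a b^3 a^4) = tr(a) tr(a^2 b^3 a^2) - tr(a^2 b^3 a)  (reduce the a square) = x^4*y^2*z - x^5*y - x^3*y^3 - x^4*z - 3*x^2*y^2*z + 6*x^3*y + 2*x*y^3 + 3*x^2*z + y^2*z - 7*x*y - z
tr(a b a b) = tr(a b) tr(a b) - tr(1)  (split on a) = z^2 - 2
tr(b a b^2 a) = tr(b) tr(a b a b) - tr(a b a)  (reduce the b square) = y*z^2 - x*z - y
tr(a b^2) = tr(b) tr(a b) - tr(a)  (reduce the b square) = y*z - x
tr(b a b^2) = tr(b) tr(a b^2) - tr(a b)  (reduce the b square) = y^2*z - x*y - z
tr(b a^2 b a b) = tr(a) tr(b a b^2 a) - tr(b a b^2)  (reduce the a square) = x*y*z^2 - x^2*z - y^2*z + z
tr(b a^2 b a) = tr(a) tr(b a b a) - tr(b a b)  (reduce the a square) = x*z^2 - y*z - x
tr(a b a b^3 a) = tr(b) tr(b a^2 b a b) - tr(b a^2 b a)  (reduce the b square) = x*y^2*z^2 - x^2*y*z - y^3*z - x*z^2 + 2*y*z + x
tr(a b a b^3) = tr(b) tr(b a b a b) - tr(b a b a)  (reduce the b square) = y^2*z^2 - x*y*z - y^2 - z^2 + 2
tr(b a b^3 a^3) = tr(a) tr(a b a b^3 a) - tr(a b a b^3)  (reduce the a square) = x^2*y^2*z^2 - x^3*y*z - x*y^3*z - x^2*z^2 - y^2*z^2 + 3*x*y*z + x^2 + y^2 + z^2 - 2
tr(a b^3 a^4 b) = tr(a) tr(b a b^3 a^3) - tr(b a b^3 a^2)  (reduce the a square) = x^3*y^2*z^2 - x^4*y*z - x^2*y^3*z - x^3*z^2 - 2*x*y^2*z^2 + 4*x^2*y*z + y^3*z + x^3 + x*y^2 + 2*x*z^2 - 2*y*z - 3*x
tr(b^2 a^4 b^-1 a b) = tr(a b^3 a^4) tr(b) - tr(a b^3 a^4 b)  (eliminate b^-1) = x^4*y^3*z - x^5*y^2 - x^3*y^4 - x^3*y^2*z^2 - 2*x^2*y^3*z + 6*x^3*y^2 + x^3*z^2 + 2*x*y^4 + 2*x*y^2*z^2 - x^2*y*z - x^3 - 8*x*y^2 - 2*x*z^2 + y*z + 3*x
tr(a^3 b a b) = tr(a) tr(a b a b a) - tr(a b a b)  (reduce the a square) = x^2*z^2 - x*y*z - x^2 - z^2 + 2
tr(a^3 b a) = tr(a) tr(a b a^2) - tr(a b a)  (reduce the a square) = x^3*z - x^2*y - 2*x*z + y
tr(a^2 b a b^2 a) = tr(b) tr(a^3 b a b) - tr(a^3 b a)  (reduce the b square) = x^2*y*z^2 - x^3*z - x*y^2*z - y*z^2 + 2*x*z + y
tr(b a b^2 a^4) = tr(a) tr(a^2 b a b^2 a) - tr(a^2 b a b^2)  (reduce the a square) = x^3*y*z^2 - x^4*z - x^2*y^2*z - 2*x*y*z^2 + 3*x^2*z + y^2*z + x*y - z
tr(a b a b^2 a^4) = tr(a) tr(b a b^2 a^4) - tr(b a b^2 a^3)  (reduce the a square) = x^4*y*z^2 - x^5*z - x^3*y^2*z - 3*x^2*y*z^2 + 4*x^3*z + 2*x*y^2*z + x^2*y + y*z^2 - 3*x*z - y
tr(b a b a b a) = tr(a b a b) tr(a b) - tr(b a)  (split on a) = z^3 - 3*z
tr(a^2 b a b a b) = tr(a) tr(b a b a b a) - tr(b a b a b)  (reduce the a square) = x*z^3 - y*z^2 - 2*x*z + y
tr(b a b a b^2 a^2) = tr(b) tr(a^2 b a b a b) - tr(a^2 b a b a)  (reduce the b square) = x*y*z^3 - x^2*z^2 - y^2*z^2 - x*y*z + x^2 + y^2 + z^2 - 2
tr(b a b a b^2 a) = tr(b) tr(a b a b a b) - tr(a b a b a)  (reduce the b square) = y*z^3 - x*z^2 - 2*y*z + x
tr(b a b a b^2 a^3) = tr(a) tr(b a b a b^2 a^2) - tr(b a b a b^2 a)  (reduce the a square) = x^2*y*z^3 - x^3*z^2 - x*y^2*z^2 - x^2*y*z - y*z^3 + x^3 + x*y^2 + 2*x*z^2 + 2*y*z - 3*x
tr(a b a b^2 a^4 b) = tr(a) tr(b a b a b^2 a^3) - tr(b a b a b^2 a^2)  (reduce the a square) = x^3*y*z^3 - x^4*z^2 - x^2*y^2*z^2 - x^3*y*z - 2*x*y*z^3 + x^4 + x^2*y^2 + 3*x^2*z^2 + y^2*z^2 + 3*x*y*z - 4*x^2 - y^2 - z^2 + 2
tr(b^2 a^4 b^-1 a b a) = tr(a b a b^2 a^4) tr(b) - tr(a b a b^2 a^4 b)  (eliminate b^-1) = x^4*y^2*z^2 - x^5*y*z - x^3*y^3*z - x^3*y*z^3 + x^4*z^2 - 2*x^2*y^2*z^2 + 5*x^3*y*z + 2*x*y^3*z + 2*x*y*z^3 - x^4 - 3*x^2*z^2 - 6*x*y*z + 4*x^2 + z^2 - 2
tr(a^3 b^-1 a b a^-1 b^2 a) = tr(b^2 a^4 b^-1 a b) tr(a) - tr(b^2 a^4 b^-1 a b a)  (eliminate a^-1) = x^5*y^3*z - x^6*y^2 - x^4*y^4 - 2*x^4*y^2*z^2 + x^5*y*z - x^3*y^3*z + x^3*y*z^3 + 6*x^4*y^2 + 2*x^2*y^4 + 4*x^2*y^2*z^2 - 6*x^3*y*z - 2*x*y^3*z - 2*x*y*z^3 - 8*x^2*y^2 + x^2*z^2 + 7*x*y*z - x^2 - z^2 + 2

x^5*y^3*z - x^6*y^2 - x^4*y^4 - 2*x^4*y^2*z^2 + x^5*y*z - x^3*y^3*z + x^3*y*z^3 + 6*x^4*y^2 + 2*x^2*y^4 + 4*x^2*y^2*z^2 - 6*x^3*y*z - 2*x*y^3*z - 2*x*y*z^3 - 8*x^2*y^2 + x^2*z^2 + 7*x*y*z - x^2 - z^2 + 2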